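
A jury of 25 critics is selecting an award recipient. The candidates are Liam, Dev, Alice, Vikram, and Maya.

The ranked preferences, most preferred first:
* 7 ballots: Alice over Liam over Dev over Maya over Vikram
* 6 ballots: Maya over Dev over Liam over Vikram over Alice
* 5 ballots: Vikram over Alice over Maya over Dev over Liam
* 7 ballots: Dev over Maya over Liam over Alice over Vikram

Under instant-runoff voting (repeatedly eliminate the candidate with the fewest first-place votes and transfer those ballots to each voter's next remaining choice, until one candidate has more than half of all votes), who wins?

Round 1: Liam 0, Dev 7, Alice 7, Vikram 5, Maya 6. Liam eliminated.
Round 2: Dev 7, Alice 7, Vikram 5, Maya 6. Vikram eliminated.
Round 3: Dev 7, Alice 12, Maya 6. Maya eliminated.
Round 4: Dev 13, Alice 12. Dev has a majority (≥13).

Dev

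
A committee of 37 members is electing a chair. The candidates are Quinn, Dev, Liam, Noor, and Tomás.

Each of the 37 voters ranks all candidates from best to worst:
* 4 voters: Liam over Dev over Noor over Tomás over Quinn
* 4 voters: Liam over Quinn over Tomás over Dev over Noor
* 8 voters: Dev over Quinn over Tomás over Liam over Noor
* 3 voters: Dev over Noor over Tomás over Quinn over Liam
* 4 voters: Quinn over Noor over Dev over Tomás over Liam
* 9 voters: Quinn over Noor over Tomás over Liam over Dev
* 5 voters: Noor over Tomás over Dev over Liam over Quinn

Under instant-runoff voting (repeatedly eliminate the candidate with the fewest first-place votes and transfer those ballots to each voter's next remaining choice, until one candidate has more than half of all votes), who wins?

Round 1: Quinn 13, Dev 11, Liam 8, Noor 5, Tomás 0. Tomás eliminated.
Round 2: Quinn 13, Dev 11, Liam 8, Noor 5. Noor eliminated.
Round 3: Quinn 13, Dev 16, Liam 8. Liam eliminated.
Round 4: Quinn 17, Dev 20. Dev has a majority (≥19).

Dev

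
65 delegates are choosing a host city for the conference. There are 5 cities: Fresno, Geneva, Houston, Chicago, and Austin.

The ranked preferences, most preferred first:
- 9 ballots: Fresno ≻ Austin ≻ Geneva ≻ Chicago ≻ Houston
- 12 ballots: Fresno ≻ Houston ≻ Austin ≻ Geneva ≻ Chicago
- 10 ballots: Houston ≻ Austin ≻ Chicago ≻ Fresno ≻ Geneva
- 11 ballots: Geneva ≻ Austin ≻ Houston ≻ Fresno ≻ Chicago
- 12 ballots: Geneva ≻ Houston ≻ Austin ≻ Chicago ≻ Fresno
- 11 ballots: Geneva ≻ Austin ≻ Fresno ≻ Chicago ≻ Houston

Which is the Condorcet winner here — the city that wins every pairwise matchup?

Geneva

Geneva vs Fresno: 34–31
Geneva vs Houston: 43–22
Geneva vs Chicago: 55–10
Geneva vs Austin: 34–31
Geneva beats every other city.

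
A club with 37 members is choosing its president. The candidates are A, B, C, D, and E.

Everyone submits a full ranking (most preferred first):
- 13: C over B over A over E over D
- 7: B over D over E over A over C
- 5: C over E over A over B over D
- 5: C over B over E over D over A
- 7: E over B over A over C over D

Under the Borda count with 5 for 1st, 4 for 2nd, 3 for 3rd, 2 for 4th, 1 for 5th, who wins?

A: 13×3 + 7×2 + 5×3 + 5×1 + 7×3 = 94
B: 13×4 + 7×5 + 5×2 + 5×4 + 7×4 = 145
C: 13×5 + 7×1 + 5×5 + 5×5 + 7×2 = 136
D: 13×1 + 7×4 + 5×1 + 5×2 + 7×1 = 63
E: 13×2 + 7×3 + 5×4 + 5×3 + 7×5 = 117

B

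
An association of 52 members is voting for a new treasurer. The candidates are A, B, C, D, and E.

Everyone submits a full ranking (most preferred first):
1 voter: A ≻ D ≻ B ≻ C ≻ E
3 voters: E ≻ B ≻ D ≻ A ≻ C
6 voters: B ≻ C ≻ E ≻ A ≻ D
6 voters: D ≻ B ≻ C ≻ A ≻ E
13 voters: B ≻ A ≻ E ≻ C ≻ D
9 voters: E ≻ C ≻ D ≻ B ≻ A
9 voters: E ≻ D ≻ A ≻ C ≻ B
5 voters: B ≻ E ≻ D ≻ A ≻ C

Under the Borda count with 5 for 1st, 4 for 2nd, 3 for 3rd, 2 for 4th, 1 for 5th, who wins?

E

A: 1×5 + 3×2 + 6×2 + 6×2 + 13×4 + 9×1 + 9×3 + 5×2 = 133
B: 1×3 + 3×4 + 6×5 + 6×4 + 13×5 + 9×2 + 9×1 + 5×5 = 186
C: 1×2 + 3×1 + 6×4 + 6×3 + 13×2 + 9×4 + 9×2 + 5×1 = 132
D: 1×4 + 3×3 + 6×1 + 6×5 + 13×1 + 9×3 + 9×4 + 5×3 = 140
E: 1×1 + 3×5 + 6×3 + 6×1 + 13×3 + 9×5 + 9×5 + 5×4 = 189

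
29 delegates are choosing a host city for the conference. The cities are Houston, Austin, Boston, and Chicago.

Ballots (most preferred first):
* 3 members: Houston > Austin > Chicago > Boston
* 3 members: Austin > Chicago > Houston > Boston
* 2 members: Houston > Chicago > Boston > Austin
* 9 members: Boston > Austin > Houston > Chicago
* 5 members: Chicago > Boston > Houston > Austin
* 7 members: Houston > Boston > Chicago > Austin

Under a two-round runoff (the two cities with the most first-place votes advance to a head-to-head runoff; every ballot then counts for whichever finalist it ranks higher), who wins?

Round 1 first-place votes: Houston 12, Austin 3, Boston 9, Chicago 5. Houston and Boston advance.
Runoff: Houston is ranked above Boston on 15 ballots, Boston above Houston on 14.

Houston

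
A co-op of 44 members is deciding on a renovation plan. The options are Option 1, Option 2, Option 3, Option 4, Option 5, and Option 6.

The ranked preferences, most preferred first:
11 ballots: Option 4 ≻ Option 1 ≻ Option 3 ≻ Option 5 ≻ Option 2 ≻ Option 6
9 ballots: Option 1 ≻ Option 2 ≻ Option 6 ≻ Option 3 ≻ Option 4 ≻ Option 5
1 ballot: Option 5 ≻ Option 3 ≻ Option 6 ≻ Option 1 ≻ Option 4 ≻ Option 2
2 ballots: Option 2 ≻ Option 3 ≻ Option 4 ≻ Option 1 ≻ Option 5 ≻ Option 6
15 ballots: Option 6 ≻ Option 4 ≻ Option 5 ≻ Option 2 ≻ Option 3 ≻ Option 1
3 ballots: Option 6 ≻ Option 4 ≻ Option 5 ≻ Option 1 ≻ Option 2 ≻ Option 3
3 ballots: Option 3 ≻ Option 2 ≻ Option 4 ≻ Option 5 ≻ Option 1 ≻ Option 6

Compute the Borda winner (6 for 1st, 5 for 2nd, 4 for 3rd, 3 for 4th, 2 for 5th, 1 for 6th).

Option 4

Option 1: 11×5 + 9×6 + 1×3 + 2×3 + 15×1 + 3×3 + 3×2 = 148
Option 2: 11×2 + 9×5 + 1×1 + 2×6 + 15×3 + 3×2 + 3×5 = 146
Option 3: 11×4 + 9×3 + 1×5 + 2×5 + 15×2 + 3×1 + 3×6 = 137
Option 4: 11×6 + 9×2 + 1×2 + 2×4 + 15×5 + 3×5 + 3×4 = 196
Option 5: 11×3 + 9×1 + 1×6 + 2×2 + 15×4 + 3×4 + 3×3 = 133
Option 6: 11×1 + 9×4 + 1×4 + 2×1 + 15×6 + 3×6 + 3×1 = 164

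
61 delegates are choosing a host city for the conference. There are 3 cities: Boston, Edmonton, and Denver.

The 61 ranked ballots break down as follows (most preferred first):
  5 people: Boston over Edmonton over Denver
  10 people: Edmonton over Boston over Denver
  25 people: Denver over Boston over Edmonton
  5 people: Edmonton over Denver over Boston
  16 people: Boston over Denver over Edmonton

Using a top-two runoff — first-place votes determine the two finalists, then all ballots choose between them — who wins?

Boston

Round 1 first-place votes: Boston 21, Edmonton 15, Denver 25. Denver and Boston advance.
Runoff: Denver is ranked above Boston on 30 ballots, Boston above Denver on 31.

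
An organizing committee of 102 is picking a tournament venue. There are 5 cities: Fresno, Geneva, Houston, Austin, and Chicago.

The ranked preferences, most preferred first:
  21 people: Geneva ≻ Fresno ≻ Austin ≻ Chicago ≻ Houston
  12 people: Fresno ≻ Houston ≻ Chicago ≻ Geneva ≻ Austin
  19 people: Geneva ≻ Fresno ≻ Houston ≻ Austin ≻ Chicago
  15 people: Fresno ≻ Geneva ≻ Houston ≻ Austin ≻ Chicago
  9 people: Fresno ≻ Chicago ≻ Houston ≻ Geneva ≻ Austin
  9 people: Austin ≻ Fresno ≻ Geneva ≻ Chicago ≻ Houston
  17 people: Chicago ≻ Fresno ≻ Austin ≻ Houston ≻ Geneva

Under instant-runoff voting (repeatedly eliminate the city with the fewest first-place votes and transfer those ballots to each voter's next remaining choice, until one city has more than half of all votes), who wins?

Round 1: Fresno 36, Geneva 40, Houston 0, Austin 9, Chicago 17. Houston eliminated.
Round 2: Fresno 36, Geneva 40, Austin 9, Chicago 17. Austin eliminated.
Round 3: Fresno 45, Geneva 40, Chicago 17. Chicago eliminated.
Round 4: Fresno 62, Geneva 40. Fresno has a majority (≥52).

Fresno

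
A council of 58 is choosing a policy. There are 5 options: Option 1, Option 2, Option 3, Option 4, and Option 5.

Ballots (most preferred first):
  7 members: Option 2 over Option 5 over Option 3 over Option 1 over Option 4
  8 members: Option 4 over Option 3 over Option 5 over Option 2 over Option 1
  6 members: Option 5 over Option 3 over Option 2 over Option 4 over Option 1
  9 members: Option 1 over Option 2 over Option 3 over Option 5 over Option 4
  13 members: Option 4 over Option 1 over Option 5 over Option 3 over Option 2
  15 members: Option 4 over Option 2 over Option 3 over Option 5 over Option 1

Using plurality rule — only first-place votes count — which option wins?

First-place votes: Option 1 9, Option 2 7, Option 3 0, Option 4 36, Option 5 6.

Option 4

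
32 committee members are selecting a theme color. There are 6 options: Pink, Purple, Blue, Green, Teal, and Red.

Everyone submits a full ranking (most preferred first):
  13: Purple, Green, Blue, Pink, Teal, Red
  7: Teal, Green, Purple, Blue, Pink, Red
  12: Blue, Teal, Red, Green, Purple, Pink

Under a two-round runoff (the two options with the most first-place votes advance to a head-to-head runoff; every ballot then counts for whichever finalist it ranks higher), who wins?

Purple

Round 1 first-place votes: Pink 0, Purple 13, Blue 12, Green 0, Teal 7, Red 0. Purple and Blue advance.
Runoff: Purple is ranked above Blue on 20 ballots, Blue above Purple on 12.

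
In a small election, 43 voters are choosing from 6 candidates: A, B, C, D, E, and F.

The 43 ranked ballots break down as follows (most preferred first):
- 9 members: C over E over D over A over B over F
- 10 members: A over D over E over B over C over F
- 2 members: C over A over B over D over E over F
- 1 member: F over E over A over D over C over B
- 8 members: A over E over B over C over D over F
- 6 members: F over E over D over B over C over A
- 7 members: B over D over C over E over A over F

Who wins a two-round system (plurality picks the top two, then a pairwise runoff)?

Round 1 first-place votes: A 18, B 7, C 11, D 0, E 0, F 7. A and C advance.
Runoff: A is ranked above C on 19 ballots, C above A on 24.

C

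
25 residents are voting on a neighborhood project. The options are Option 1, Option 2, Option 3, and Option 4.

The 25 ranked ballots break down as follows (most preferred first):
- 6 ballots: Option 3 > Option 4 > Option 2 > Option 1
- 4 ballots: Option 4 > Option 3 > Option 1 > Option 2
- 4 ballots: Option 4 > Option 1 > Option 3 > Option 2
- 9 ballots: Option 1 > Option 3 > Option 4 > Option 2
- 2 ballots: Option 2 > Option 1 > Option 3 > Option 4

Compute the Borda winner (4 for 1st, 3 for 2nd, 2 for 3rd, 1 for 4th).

Option 3

Option 1: 6×1 + 4×2 + 4×3 + 9×4 + 2×3 = 68
Option 2: 6×2 + 4×1 + 4×1 + 9×1 + 2×4 = 37
Option 3: 6×4 + 4×3 + 4×2 + 9×3 + 2×2 = 75
Option 4: 6×3 + 4×4 + 4×4 + 9×2 + 2×1 = 70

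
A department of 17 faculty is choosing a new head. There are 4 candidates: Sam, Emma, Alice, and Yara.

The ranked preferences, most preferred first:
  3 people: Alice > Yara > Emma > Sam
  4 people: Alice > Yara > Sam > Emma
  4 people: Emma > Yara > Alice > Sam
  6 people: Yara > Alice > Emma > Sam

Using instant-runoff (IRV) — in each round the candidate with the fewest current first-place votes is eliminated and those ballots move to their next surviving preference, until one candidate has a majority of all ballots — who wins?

Round 1: Sam 0, Emma 4, Alice 7, Yara 6. Sam eliminated.
Round 2: Emma 4, Alice 7, Yara 6. Emma eliminated.
Round 3: Alice 7, Yara 10. Yara has a majority (≥9).

Yara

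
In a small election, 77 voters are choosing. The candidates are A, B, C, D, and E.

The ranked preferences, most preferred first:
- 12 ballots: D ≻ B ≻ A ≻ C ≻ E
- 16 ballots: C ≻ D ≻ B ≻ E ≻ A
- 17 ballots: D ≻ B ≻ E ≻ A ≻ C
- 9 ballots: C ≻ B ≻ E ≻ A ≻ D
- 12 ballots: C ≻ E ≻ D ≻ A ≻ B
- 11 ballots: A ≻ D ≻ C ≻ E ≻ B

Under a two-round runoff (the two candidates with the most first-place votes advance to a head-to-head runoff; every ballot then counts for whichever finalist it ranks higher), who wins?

D

Round 1 first-place votes: A 11, B 0, C 37, D 29, E 0. C and D advance.
Runoff: C is ranked above D on 37 ballots, D above C on 40.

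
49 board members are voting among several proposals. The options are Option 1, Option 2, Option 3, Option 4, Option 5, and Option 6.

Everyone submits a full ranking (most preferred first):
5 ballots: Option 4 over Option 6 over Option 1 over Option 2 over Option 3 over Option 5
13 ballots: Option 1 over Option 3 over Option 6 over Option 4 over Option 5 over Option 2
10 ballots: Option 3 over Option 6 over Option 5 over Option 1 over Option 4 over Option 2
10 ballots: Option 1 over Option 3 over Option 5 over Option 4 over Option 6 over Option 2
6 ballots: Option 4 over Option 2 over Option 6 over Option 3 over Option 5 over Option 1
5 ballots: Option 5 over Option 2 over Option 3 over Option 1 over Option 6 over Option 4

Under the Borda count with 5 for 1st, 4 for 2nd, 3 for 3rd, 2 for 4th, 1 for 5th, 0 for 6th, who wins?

Option 3

Option 1: 5×3 + 13×5 + 10×2 + 10×5 + 6×0 + 5×2 = 160
Option 2: 5×2 + 13×0 + 10×0 + 10×0 + 6×4 + 5×4 = 54
Option 3: 5×1 + 13×4 + 10×5 + 10×4 + 6×2 + 5×3 = 174
Option 4: 5×5 + 13×2 + 10×1 + 10×2 + 6×5 + 5×0 = 111
Option 5: 5×0 + 13×1 + 10×3 + 10×3 + 6×1 + 5×5 = 104
Option 6: 5×4 + 13×3 + 10×4 + 10×1 + 6×3 + 5×1 = 132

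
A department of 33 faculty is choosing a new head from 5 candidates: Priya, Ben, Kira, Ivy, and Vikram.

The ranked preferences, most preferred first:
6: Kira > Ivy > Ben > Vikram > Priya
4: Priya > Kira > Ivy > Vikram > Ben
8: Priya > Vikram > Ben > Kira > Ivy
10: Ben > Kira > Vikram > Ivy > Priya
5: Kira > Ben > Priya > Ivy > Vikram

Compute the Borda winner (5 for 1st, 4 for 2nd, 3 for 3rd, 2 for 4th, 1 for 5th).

Kira

Priya: 6×1 + 4×5 + 8×5 + 10×1 + 5×3 = 91
Ben: 6×3 + 4×1 + 8×3 + 10×5 + 5×4 = 116
Kira: 6×5 + 4×4 + 8×2 + 10×4 + 5×5 = 127
Ivy: 6×4 + 4×3 + 8×1 + 10×2 + 5×2 = 74
Vikram: 6×2 + 4×2 + 8×4 + 10×3 + 5×1 = 87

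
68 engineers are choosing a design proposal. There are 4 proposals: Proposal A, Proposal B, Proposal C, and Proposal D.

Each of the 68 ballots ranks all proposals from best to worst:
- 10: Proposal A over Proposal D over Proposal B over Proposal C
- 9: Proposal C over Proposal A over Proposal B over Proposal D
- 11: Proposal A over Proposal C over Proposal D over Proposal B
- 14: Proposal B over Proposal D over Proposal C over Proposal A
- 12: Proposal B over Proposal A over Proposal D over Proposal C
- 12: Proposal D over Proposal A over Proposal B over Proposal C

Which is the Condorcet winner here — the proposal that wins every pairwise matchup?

Proposal A

Proposal A vs Proposal B: 42–26
Proposal A vs Proposal C: 45–23
Proposal A vs Proposal D: 42–26
Proposal A beats every other proposal.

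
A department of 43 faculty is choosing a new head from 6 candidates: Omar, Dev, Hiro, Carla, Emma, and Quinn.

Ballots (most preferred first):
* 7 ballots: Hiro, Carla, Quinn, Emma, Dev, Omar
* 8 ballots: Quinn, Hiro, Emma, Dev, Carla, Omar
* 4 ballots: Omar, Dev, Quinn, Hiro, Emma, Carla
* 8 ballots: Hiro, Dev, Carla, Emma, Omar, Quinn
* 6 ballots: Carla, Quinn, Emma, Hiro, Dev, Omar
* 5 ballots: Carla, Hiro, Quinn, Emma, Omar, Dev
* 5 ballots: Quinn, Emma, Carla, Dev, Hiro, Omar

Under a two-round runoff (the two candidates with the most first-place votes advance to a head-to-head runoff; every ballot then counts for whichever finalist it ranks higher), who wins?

Quinn

Round 1 first-place votes: Omar 4, Dev 0, Hiro 15, Carla 11, Emma 0, Quinn 13. Hiro and Quinn advance.
Runoff: Hiro is ranked above Quinn on 20 ballots, Quinn above Hiro on 23.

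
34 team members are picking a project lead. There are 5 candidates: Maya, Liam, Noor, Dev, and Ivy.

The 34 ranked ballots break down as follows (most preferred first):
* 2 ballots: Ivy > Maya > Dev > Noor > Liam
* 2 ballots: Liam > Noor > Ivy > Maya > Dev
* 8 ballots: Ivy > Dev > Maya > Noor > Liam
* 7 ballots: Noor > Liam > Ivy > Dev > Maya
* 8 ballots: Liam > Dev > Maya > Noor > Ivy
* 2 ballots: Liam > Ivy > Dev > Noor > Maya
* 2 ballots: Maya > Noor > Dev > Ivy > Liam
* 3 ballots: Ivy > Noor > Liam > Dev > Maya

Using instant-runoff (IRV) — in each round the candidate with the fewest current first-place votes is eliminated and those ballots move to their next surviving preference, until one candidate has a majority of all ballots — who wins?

Liam

Round 1: Maya 2, Liam 12, Noor 7, Dev 0, Ivy 13. Dev eliminated.
Round 2: Maya 2, Liam 12, Noor 7, Ivy 13. Maya eliminated.
Round 3: Liam 12, Noor 9, Ivy 13. Noor eliminated.
Round 4: Liam 19, Ivy 15. Liam has a majority (≥18).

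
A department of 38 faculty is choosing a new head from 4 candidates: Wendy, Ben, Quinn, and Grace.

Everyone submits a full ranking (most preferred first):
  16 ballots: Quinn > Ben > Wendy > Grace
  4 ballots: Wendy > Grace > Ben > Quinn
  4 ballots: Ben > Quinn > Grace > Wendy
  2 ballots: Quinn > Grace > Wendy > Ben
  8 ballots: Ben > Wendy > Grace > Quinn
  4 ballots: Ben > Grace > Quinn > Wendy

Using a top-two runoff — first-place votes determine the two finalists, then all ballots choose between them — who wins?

Round 1 first-place votes: Wendy 4, Ben 16, Quinn 18, Grace 0. Quinn and Ben advance.
Runoff: Quinn is ranked above Ben on 18 ballots, Ben above Quinn on 20.

Ben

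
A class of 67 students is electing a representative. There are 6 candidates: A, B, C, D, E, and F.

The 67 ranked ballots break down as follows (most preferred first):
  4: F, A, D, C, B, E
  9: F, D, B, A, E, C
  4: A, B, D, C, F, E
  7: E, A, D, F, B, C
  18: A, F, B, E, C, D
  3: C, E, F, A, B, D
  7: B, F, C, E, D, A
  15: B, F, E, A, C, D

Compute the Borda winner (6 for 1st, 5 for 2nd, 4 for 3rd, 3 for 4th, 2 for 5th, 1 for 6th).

F

A: 4×5 + 9×3 + 4×6 + 7×5 + 18×6 + 3×3 + 7×1 + 15×3 = 275
B: 4×2 + 9×4 + 4×5 + 7×2 + 18×4 + 3×2 + 7×6 + 15×6 = 288
C: 4×3 + 9×1 + 4×3 + 7×1 + 18×2 + 3×6 + 7×4 + 15×2 = 152
D: 4×4 + 9×5 + 4×4 + 7×4 + 18×1 + 3×1 + 7×2 + 15×1 = 155
E: 4×1 + 9×2 + 4×1 + 7×6 + 18×3 + 3×5 + 7×3 + 15×4 = 218
F: 4×6 + 9×6 + 4×2 + 7×3 + 18×5 + 3×4 + 7×5 + 15×5 = 319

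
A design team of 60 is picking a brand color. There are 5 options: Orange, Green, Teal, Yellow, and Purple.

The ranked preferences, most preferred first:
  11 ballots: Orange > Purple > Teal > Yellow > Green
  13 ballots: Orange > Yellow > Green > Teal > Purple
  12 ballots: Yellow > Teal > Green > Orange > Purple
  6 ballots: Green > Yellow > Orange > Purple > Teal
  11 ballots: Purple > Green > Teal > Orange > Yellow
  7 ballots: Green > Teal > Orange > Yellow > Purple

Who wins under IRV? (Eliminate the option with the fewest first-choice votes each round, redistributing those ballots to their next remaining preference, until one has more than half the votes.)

Round 1: Orange 24, Green 13, Teal 0, Yellow 12, Purple 11. Teal eliminated.
Round 2: Orange 24, Green 13, Yellow 12, Purple 11. Purple eliminated.
Round 3: Orange 24, Green 24, Yellow 12. Yellow eliminated.
Round 4: Orange 24, Green 36. Green has a majority (≥31).

Green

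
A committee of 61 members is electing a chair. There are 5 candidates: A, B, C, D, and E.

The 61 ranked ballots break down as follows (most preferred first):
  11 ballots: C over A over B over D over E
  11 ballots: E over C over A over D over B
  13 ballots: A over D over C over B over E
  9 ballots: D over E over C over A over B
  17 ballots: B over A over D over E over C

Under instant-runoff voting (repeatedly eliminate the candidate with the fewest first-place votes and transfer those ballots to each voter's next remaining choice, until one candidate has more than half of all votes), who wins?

Round 1: A 13, B 17, C 11, D 9, E 11. D eliminated.
Round 2: A 13, B 17, C 11, E 20. C eliminated.
Round 3: A 24, B 17, E 20. B eliminated.
Round 4: A 41, E 20. A has a majority (≥31).

A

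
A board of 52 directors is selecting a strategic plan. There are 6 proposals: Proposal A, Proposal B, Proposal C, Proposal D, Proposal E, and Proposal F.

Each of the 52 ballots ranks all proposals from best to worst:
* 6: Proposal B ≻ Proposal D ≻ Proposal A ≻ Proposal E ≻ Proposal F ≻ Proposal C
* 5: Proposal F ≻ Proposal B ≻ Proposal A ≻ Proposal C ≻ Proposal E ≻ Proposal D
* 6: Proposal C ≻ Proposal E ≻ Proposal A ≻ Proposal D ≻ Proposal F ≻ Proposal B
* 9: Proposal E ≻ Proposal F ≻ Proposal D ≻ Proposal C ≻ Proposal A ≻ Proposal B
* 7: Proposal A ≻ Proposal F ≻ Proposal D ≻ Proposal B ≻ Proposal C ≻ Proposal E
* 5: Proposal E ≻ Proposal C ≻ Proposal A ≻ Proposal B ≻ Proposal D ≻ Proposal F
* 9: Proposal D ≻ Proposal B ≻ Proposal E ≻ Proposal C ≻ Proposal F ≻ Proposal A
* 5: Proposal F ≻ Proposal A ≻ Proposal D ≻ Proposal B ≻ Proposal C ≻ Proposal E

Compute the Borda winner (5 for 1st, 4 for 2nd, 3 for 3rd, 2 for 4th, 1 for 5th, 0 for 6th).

Proposal A: 6×3 + 5×3 + 6×3 + 9×1 + 7×5 + 5×3 + 9×0 + 5×4 = 130
Proposal B: 6×5 + 5×4 + 6×0 + 9×0 + 7×2 + 5×2 + 9×4 + 5×2 = 120
Proposal C: 6×0 + 5×2 + 6×5 + 9×2 + 7×1 + 5×4 + 9×2 + 5×1 = 108
Proposal D: 6×4 + 5×0 + 6×2 + 9×3 + 7×3 + 5×1 + 9×5 + 5×3 = 149
Proposal E: 6×2 + 5×1 + 6×4 + 9×5 + 7×0 + 5×5 + 9×3 + 5×0 = 138
Proposal F: 6×1 + 5×5 + 6×1 + 9×4 + 7×4 + 5×0 + 9×1 + 5×5 = 135

Proposal D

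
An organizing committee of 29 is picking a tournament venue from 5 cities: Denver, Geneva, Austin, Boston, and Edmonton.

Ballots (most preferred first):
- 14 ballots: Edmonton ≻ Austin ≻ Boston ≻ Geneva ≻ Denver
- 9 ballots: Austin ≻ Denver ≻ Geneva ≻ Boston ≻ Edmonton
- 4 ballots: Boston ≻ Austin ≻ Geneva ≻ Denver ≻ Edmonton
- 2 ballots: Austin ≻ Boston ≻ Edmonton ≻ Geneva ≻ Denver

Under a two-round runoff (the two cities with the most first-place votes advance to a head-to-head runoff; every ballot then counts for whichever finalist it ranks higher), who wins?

Austin

Round 1 first-place votes: Denver 0, Geneva 0, Austin 11, Boston 4, Edmonton 14. Edmonton and Austin advance.
Runoff: Edmonton is ranked above Austin on 14 ballots, Austin above Edmonton on 15.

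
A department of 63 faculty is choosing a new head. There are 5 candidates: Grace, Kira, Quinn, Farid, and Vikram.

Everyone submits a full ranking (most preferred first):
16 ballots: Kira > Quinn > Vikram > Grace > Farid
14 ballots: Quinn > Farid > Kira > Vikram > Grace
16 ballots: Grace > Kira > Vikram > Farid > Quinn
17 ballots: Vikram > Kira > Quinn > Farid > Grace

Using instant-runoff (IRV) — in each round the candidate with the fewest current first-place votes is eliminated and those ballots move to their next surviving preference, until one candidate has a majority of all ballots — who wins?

Round 1: Grace 16, Kira 16, Quinn 14, Farid 0, Vikram 17. Farid eliminated.
Round 2: Grace 16, Kira 16, Quinn 14, Vikram 17. Quinn eliminated.
Round 3: Grace 16, Kira 30, Vikram 17. Grace eliminated.
Round 4: Kira 46, Vikram 17. Kira has a majority (≥32).

Kira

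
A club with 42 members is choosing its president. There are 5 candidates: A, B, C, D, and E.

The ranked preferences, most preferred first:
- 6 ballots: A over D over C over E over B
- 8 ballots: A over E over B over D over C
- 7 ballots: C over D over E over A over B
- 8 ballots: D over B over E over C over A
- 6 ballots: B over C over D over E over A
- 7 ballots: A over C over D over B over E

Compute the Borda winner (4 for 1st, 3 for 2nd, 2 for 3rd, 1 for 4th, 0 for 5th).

D

A: 6×4 + 8×4 + 7×1 + 8×0 + 6×0 + 7×4 = 91
B: 6×0 + 8×2 + 7×0 + 8×3 + 6×4 + 7×1 = 71
C: 6×2 + 8×0 + 7×4 + 8×1 + 6×3 + 7×3 = 87
D: 6×3 + 8×1 + 7×3 + 8×4 + 6×2 + 7×2 = 105
E: 6×1 + 8×3 + 7×2 + 8×2 + 6×1 + 7×0 = 66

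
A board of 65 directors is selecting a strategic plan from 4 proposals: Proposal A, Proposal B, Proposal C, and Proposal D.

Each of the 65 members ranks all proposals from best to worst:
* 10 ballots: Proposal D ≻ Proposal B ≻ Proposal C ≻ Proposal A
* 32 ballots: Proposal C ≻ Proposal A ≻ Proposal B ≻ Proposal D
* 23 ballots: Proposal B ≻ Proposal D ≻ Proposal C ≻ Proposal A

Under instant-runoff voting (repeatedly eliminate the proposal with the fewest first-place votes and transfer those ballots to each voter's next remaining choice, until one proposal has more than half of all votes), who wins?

Proposal B

Round 1: Proposal A 0, Proposal B 23, Proposal C 32, Proposal D 10. Proposal A eliminated.
Round 2: Proposal B 23, Proposal C 32, Proposal D 10. Proposal D eliminated.
Round 3: Proposal B 33, Proposal C 32. Proposal B has a majority (≥33).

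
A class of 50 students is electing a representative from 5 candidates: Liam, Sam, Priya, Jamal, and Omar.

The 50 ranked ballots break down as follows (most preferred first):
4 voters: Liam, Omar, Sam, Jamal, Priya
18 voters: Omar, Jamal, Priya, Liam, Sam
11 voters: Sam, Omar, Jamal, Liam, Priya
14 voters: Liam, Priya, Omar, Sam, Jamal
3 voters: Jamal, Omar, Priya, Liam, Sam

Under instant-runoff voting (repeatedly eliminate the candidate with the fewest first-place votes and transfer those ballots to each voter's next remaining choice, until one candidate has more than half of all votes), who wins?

Round 1: Liam 18, Sam 11, Priya 0, Jamal 3, Omar 18. Priya eliminated.
Round 2: Liam 18, Sam 11, Jamal 3, Omar 18. Jamal eliminated.
Round 3: Liam 18, Sam 11, Omar 21. Sam eliminated.
Round 4: Liam 18, Omar 32. Omar has a majority (≥26).

Omar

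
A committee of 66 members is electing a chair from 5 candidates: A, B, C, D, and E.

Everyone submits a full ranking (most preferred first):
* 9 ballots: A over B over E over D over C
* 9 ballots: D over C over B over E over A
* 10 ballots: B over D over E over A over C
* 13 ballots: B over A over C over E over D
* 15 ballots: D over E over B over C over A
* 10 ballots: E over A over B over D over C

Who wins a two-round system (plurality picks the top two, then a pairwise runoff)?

B

Round 1 first-place votes: A 9, B 23, C 0, D 24, E 10. D and B advance.
Runoff: D is ranked above B on 24 ballots, B above D on 42.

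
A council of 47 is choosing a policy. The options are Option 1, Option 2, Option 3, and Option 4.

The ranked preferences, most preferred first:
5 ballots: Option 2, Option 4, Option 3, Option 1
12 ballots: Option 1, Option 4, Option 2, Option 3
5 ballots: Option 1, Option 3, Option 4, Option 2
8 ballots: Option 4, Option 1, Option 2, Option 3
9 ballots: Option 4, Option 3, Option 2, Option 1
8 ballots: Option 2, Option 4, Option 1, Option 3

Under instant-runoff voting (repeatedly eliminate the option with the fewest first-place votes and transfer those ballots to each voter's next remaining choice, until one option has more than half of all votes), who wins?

Round 1: Option 1 17, Option 2 13, Option 3 0, Option 4 17. Option 3 eliminated.
Round 2: Option 1 17, Option 2 13, Option 4 17. Option 2 eliminated.
Round 3: Option 1 17, Option 4 30. Option 4 has a majority (≥24).

Option 4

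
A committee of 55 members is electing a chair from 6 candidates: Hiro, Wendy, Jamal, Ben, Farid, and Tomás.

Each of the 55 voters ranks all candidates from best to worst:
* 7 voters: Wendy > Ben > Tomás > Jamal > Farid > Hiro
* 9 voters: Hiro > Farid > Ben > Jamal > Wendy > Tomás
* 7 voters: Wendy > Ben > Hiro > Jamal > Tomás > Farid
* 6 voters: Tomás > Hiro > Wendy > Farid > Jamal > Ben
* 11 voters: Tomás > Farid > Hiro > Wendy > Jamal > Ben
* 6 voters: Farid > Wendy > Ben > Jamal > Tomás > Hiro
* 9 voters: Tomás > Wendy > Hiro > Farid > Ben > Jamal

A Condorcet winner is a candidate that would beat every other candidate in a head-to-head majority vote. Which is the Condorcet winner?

Wendy

Wendy vs Hiro: 29–26
Wendy vs Jamal: 46–9
Wendy vs Ben: 46–9
Wendy vs Farid: 29–26
Wendy vs Tomás: 29–26
Wendy beats every other candidate.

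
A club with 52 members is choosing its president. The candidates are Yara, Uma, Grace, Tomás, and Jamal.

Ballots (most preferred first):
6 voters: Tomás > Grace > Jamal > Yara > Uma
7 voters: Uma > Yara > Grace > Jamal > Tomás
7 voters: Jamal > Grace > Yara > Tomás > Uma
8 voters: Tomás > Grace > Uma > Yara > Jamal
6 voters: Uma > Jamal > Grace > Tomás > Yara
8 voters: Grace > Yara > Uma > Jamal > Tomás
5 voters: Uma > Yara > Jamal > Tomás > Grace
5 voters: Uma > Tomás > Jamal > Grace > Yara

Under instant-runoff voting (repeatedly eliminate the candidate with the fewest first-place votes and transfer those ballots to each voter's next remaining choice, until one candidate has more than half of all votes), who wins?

Round 1: Yara 0, Uma 23, Grace 8, Tomás 14, Jamal 7. Yara eliminated.
Round 2: Uma 23, Grace 8, Tomás 14, Jamal 7. Jamal eliminated.
Round 3: Uma 23, Grace 15, Tomás 14. Tomás eliminated.
Round 4: Uma 23, Grace 29. Grace has a majority (≥27).

Grace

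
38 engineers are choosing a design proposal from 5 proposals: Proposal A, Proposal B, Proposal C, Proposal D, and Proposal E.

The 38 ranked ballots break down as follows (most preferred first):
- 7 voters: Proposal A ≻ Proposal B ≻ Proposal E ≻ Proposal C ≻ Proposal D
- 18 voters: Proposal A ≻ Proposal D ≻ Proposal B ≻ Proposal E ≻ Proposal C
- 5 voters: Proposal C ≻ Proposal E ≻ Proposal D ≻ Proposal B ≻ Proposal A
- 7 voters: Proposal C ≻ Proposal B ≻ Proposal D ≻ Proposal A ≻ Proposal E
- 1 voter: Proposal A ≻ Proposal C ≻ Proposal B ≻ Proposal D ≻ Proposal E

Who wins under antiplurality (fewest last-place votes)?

Last-place votes: Proposal A 5, Proposal B 0, Proposal C 18, Proposal D 7, Proposal E 8.

Proposal B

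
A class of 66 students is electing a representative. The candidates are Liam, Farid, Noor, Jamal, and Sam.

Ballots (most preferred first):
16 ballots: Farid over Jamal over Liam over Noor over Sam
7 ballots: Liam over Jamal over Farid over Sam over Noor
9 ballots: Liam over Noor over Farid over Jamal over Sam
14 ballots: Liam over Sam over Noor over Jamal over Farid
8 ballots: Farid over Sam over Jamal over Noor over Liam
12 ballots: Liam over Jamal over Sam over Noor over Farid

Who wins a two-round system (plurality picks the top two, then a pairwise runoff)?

Liam

Round 1 first-place votes: Liam 42, Farid 24, Noor 0, Jamal 0, Sam 0. Liam and Farid advance.
Runoff: Liam is ranked above Farid on 42 ballots, Farid above Liam on 24.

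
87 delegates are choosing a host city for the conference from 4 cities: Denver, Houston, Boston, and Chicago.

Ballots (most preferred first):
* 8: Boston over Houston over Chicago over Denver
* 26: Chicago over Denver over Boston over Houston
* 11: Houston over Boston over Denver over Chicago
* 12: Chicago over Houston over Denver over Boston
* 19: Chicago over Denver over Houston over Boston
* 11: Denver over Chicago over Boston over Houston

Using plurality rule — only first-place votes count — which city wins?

First-place votes: Denver 11, Houston 11, Boston 8, Chicago 57.

Chicago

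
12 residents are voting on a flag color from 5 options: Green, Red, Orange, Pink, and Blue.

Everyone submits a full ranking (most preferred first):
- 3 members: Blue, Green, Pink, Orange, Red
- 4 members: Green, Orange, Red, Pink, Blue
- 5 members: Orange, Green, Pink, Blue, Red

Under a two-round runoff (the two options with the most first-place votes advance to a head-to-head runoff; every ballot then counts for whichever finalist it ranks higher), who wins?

Round 1 first-place votes: Green 4, Red 0, Orange 5, Pink 0, Blue 3. Orange and Green advance.
Runoff: Orange is ranked above Green on 5 ballots, Green above Orange on 7.

Green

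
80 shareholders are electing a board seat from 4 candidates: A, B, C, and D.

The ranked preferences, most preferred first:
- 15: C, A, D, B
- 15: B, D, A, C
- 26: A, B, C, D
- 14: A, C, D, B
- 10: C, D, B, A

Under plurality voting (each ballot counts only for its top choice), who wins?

First-place votes: A 40, B 15, C 25, D 0.

A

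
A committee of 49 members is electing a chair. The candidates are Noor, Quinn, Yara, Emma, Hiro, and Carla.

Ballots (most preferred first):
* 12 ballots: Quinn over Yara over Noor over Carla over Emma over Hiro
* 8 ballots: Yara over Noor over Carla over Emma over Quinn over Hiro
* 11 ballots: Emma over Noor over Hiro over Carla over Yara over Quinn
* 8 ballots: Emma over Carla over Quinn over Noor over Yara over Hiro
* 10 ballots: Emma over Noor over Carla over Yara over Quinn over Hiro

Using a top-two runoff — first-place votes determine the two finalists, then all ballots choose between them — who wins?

Emma

Round 1 first-place votes: Noor 0, Quinn 12, Yara 8, Emma 29, Hiro 0, Carla 0. Emma and Quinn advance.
Runoff: Emma is ranked above Quinn on 37 ballots, Quinn above Emma on 12.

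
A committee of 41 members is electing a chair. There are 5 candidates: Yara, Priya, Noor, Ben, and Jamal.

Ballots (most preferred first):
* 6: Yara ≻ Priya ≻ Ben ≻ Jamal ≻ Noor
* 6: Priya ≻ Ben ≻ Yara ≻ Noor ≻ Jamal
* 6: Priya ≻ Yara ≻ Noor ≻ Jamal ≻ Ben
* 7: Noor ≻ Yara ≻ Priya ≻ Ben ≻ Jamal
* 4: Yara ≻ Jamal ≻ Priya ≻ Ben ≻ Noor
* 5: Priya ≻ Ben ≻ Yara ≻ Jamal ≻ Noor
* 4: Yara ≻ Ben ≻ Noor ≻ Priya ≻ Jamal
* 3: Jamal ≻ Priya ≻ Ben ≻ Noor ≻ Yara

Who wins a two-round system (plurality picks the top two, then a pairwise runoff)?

Round 1 first-place votes: Yara 14, Priya 17, Noor 7, Ben 0, Jamal 3. Priya and Yara advance.
Runoff: Priya is ranked above Yara on 20 ballots, Yara above Priya on 21.

Yara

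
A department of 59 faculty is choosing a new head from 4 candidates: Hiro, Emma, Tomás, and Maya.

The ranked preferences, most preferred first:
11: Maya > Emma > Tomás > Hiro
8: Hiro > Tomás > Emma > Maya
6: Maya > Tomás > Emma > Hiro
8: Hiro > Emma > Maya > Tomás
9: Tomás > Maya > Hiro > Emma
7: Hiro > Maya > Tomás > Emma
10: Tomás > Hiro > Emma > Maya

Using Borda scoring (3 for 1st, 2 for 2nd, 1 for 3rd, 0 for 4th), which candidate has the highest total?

Tomás

Hiro: 11×0 + 8×3 + 6×0 + 8×3 + 9×1 + 7×3 + 10×2 = 98
Emma: 11×2 + 8×1 + 6×1 + 8×2 + 9×0 + 7×0 + 10×1 = 62
Tomás: 11×1 + 8×2 + 6×2 + 8×0 + 9×3 + 7×1 + 10×3 = 103
Maya: 11×3 + 8×0 + 6×3 + 8×1 + 9×2 + 7×2 + 10×0 = 91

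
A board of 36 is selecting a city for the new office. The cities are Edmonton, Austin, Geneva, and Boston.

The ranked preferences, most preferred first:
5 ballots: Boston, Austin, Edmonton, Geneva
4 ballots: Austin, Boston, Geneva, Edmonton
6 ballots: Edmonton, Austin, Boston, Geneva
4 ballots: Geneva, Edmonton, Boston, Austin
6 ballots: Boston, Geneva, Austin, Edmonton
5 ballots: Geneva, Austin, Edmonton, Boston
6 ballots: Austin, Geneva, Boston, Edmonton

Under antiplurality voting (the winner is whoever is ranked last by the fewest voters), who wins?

Last-place votes: Edmonton 16, Austin 4, Geneva 11, Boston 5.

Austin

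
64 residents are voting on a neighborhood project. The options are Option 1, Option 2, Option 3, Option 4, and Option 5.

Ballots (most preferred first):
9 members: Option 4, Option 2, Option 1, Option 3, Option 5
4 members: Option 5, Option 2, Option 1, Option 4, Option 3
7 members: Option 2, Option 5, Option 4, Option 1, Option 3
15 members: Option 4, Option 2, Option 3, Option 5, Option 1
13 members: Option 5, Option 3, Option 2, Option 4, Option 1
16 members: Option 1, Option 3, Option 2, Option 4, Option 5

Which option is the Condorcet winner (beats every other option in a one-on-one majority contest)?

Option 2

Option 2 vs Option 1: 48–16
Option 2 vs Option 3: 35–29
Option 2 vs Option 4: 40–24
Option 2 vs Option 5: 47–17
Option 2 beats every other option.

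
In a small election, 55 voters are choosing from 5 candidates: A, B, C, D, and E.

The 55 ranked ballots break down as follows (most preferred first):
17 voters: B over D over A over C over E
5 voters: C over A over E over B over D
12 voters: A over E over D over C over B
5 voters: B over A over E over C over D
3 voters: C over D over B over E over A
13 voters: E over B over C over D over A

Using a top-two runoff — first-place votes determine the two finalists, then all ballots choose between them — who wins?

E

Round 1 first-place votes: A 12, B 22, C 8, D 0, E 13. B and E advance.
Runoff: B is ranked above E on 25 ballots, E above B on 30.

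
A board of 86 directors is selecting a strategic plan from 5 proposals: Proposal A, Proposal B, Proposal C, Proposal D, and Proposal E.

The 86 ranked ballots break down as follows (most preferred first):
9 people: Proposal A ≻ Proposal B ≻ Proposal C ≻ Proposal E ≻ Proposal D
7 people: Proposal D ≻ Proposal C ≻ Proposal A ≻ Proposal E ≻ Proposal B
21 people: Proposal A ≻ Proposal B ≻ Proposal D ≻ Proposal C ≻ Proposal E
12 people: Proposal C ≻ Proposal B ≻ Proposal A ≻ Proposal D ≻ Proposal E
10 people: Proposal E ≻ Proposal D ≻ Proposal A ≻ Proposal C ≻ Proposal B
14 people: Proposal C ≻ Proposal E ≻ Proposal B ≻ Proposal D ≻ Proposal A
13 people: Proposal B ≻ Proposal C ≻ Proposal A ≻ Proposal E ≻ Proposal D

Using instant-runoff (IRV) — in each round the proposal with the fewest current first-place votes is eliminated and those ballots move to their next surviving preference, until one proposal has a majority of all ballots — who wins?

Round 1: Proposal A 30, Proposal B 13, Proposal C 26, Proposal D 7, Proposal E 10. Proposal D eliminated.
Round 2: Proposal A 30, Proposal B 13, Proposal C 33, Proposal E 10. Proposal E eliminated.
Round 3: Proposal A 40, Proposal B 13, Proposal C 33. Proposal B eliminated.
Round 4: Proposal A 40, Proposal C 46. Proposal C has a majority (≥44).

Proposal C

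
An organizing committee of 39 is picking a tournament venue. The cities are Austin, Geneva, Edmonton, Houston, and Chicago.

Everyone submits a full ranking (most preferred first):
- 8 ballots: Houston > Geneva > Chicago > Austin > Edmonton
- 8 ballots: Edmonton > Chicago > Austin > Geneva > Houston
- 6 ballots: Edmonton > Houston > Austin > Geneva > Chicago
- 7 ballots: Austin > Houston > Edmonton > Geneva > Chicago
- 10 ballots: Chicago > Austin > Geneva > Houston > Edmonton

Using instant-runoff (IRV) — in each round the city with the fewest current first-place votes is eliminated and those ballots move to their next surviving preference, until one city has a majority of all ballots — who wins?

Houston

Round 1: Austin 7, Geneva 0, Edmonton 14, Houston 8, Chicago 10. Geneva eliminated.
Round 2: Austin 7, Edmonton 14, Houston 8, Chicago 10. Austin eliminated.
Round 3: Edmonton 14, Houston 15, Chicago 10. Chicago eliminated.
Round 4: Edmonton 14, Houston 25. Houston has a majority (≥20).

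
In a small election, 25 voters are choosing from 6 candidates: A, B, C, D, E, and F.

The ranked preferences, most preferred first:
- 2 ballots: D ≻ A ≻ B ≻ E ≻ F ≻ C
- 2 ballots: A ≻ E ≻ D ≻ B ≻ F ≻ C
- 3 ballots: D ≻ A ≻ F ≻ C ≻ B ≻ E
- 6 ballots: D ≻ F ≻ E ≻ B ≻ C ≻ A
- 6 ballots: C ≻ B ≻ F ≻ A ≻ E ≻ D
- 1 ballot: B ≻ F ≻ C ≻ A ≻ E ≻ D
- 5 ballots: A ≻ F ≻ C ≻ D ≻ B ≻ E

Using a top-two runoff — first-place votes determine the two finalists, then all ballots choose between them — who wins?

Round 1 first-place votes: A 7, B 1, C 6, D 11, E 0, F 0. D and A advance.
Runoff: D is ranked above A on 11 ballots, A above D on 14.

A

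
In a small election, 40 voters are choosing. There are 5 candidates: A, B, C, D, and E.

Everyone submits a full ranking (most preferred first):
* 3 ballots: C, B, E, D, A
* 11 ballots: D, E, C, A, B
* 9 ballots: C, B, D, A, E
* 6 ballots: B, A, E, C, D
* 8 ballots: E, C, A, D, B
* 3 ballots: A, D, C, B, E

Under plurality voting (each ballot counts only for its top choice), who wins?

C

First-place votes: A 3, B 6, C 12, D 11, E 8.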